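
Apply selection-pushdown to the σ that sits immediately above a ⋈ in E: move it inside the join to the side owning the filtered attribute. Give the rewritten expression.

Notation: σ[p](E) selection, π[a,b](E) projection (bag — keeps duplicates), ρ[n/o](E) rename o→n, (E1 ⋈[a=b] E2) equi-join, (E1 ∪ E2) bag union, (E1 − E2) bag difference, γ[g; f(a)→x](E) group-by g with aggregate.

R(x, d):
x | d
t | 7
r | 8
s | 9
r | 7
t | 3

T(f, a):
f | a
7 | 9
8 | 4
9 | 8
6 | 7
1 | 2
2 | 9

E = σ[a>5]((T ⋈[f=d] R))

σ filters on a, owned by the left side.
E' = (σ[a>5](T) ⋈[f=d] R)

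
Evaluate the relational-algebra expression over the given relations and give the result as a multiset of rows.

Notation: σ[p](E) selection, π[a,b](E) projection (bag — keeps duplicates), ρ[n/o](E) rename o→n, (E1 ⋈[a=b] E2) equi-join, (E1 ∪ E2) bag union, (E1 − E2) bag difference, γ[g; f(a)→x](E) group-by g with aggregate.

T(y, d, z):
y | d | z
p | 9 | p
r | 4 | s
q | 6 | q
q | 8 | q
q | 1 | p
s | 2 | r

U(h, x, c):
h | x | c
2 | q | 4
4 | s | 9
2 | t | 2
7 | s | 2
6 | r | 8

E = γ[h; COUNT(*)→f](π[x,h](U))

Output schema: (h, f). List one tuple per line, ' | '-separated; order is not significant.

Stepwise |·|:
  U → 5
  π[x,h](U) → 5
  γ[h; COUNT(*)→f](π[x,h](U)) → 4

== RESULT ==
h | f
2 | 2
4 | 1
6 | 1
7 | 1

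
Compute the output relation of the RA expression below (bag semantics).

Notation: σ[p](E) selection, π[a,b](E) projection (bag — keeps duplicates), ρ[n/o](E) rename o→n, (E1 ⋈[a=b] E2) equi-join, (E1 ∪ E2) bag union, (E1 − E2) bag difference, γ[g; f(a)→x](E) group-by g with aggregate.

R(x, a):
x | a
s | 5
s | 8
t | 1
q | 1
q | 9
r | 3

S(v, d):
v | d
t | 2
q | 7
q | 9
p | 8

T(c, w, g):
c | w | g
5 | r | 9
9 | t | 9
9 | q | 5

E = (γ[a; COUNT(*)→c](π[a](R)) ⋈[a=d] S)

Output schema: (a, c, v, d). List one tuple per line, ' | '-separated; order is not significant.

Row counts bottom-up:
  R → 6
  π[a](R) → 6
  γ[a; COUNT(*)→c](π[a](R)) → 5
  S → 4
  (γ[a; COUNT(*)→c](π[a](R)) ⋈[a=d] S) → 2

== RESULT ==
a | c | v | d
8 | 1 | p | 8
9 | 1 | q | 9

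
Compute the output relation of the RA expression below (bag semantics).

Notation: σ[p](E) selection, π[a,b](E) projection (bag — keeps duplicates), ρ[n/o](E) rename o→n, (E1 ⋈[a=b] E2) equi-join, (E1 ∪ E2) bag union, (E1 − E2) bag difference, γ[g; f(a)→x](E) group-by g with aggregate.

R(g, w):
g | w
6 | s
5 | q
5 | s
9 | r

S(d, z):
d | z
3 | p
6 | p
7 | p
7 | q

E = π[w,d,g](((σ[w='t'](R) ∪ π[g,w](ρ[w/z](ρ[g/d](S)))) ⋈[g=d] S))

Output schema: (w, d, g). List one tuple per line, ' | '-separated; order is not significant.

Per-node cardinality:
  R → 4
  σ[w='t'](R) → 0
  S → 4
  ρ[g/d](S) → 4
  ρ[w/z](ρ[g/d](S)) → 4
  π[g,w](ρ[w/z](ρ[g/d](S))) → 4
  (σ[w='t'](R) ∪ π[g,w](ρ[w/z](ρ[g/d](S)))) → 4
  S → 4
  ((σ[w='t'](R) ∪ π[g,w](ρ[w/z](ρ[g/d](S)))) ⋈[g=d] S) → 6
  π[w,d,g](((σ[w='t'](R) ∪ π[g,w](ρ[w/z](ρ[g/d](S)))) ⋈[g=d] S)) → 6

== RESULT ==
w | d | g
p | 3 | 3
p | 6 | 6
p | 7 | 7
p | 7 | 7
q | 7 | 7
q | 7 | 7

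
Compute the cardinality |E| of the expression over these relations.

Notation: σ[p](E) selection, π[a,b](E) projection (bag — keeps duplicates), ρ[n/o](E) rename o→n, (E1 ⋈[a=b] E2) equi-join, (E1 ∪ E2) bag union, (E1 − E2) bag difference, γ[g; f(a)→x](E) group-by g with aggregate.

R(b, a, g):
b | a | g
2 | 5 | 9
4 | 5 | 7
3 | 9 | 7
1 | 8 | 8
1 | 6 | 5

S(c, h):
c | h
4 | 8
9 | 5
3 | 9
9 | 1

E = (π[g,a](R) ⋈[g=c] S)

Row counts bottom-up:
  R → 5
  π[g,a](R) → 5
  S → 4
  (π[g,a](R) ⋈[g=c] S) → 2

|E| = 2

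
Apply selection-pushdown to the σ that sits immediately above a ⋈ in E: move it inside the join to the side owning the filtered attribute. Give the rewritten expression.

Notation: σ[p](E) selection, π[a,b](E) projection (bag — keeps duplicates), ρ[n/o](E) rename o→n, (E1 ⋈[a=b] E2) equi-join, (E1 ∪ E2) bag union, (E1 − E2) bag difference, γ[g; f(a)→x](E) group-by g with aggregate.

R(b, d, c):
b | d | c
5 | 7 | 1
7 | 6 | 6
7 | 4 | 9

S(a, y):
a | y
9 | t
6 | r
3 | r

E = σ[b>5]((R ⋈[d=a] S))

σ filters on b, owned by the left side.
E' = (σ[b>5](R) ⋈[d=a] S)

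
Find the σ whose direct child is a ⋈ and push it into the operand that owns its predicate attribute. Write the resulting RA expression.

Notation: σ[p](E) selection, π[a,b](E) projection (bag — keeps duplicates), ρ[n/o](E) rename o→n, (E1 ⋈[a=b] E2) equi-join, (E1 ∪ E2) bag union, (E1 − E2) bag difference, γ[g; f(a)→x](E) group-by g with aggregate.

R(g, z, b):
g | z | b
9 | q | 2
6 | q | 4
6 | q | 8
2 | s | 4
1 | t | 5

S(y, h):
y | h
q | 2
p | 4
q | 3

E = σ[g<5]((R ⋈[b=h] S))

σ filters on g, owned by the left side.
E' = (σ[g<5](R) ⋈[b=h] S)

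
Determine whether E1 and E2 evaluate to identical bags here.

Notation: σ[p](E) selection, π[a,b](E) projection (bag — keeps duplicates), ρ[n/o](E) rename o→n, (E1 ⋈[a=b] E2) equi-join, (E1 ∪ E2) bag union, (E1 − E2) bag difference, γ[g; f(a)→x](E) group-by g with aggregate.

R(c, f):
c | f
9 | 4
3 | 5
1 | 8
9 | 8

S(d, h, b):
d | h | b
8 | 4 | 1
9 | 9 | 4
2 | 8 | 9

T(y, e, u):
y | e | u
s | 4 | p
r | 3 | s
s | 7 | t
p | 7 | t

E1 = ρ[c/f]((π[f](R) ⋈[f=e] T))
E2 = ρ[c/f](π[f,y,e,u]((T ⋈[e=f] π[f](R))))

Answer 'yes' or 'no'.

E1 row counts bottom-up:
  R → 4
  π[f](R) → 4
  T → 4
  (π[f](R) ⋈[f=e] T) → 1
  ρ[c/f]((π[f](R) ⋈[f=e] T)) → 1
E2 row counts bottom-up:
  T → 4
  R → 4
  π[f](R) → 4
  (T ⋈[e=f] π[f](R)) → 1
  π[f,y,e,u]((T ⋈[e=f] π[f](R))) → 1
  ρ[c/f](π[f,y,e,u]((T ⋈[e=f] π[f](R)))) → 1

E1 and E2 produce the same multiset:
c | y | e | u
4 | s | 4 | p

yes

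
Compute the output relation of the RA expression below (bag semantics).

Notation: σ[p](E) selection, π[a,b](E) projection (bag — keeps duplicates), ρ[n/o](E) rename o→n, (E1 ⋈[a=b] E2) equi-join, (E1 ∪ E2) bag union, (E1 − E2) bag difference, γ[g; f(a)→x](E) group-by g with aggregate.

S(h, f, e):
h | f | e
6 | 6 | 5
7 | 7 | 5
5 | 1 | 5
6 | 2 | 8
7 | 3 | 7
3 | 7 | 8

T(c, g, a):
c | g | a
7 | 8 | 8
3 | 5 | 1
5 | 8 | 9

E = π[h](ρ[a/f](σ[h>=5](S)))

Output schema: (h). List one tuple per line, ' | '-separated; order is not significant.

Row counts bottom-up:
  S → 6
  σ[h>=5](S) → 5
  ρ[a/f](σ[h>=5](S)) → 5
  π[h](ρ[a/f](σ[h>=5](S))) → 5

== RESULT ==
h
5
6
6
7
7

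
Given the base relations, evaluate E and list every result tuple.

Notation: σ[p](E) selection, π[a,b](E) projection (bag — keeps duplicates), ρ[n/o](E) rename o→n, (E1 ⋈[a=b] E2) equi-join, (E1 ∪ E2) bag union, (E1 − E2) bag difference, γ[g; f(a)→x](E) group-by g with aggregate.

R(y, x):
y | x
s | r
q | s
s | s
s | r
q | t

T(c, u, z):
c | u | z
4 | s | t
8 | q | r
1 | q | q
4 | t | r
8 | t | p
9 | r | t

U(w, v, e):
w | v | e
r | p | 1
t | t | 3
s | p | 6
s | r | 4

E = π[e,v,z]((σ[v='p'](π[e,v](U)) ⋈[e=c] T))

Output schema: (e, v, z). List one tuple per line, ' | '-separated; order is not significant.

Subexpression sizes:
  U → 4
  π[e,v](U) → 4
  σ[v='p'](π[e,v](U)) → 2
  T → 6
  (σ[v='p'](π[e,v](U)) ⋈[e=c] T) → 1
  π[e,v,z]((σ[v='p'](π[e,v](U)) ⋈[e=c] T)) → 1

== RESULT ==
e | v | z
1 | p | q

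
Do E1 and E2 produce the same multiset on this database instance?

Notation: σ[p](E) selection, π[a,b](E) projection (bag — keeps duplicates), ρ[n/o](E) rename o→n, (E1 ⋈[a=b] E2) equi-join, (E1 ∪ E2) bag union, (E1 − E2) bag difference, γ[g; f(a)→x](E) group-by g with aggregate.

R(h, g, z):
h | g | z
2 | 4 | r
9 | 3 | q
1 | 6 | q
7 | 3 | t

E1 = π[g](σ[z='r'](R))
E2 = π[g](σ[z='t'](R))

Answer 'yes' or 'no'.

E1 per-node cardinality:
  R → 4
  σ[z='r'](R) → 1
  π[g](σ[z='r'](R)) → 1
E2 per-node cardinality:
  R → 4
  σ[z='t'](R) → 1
  π[g](σ[z='t'](R)) → 1

E1 result:
g
4
E2 result:
g
3
Witness: (3,) appears 0× in E1 but 1× in E2.

no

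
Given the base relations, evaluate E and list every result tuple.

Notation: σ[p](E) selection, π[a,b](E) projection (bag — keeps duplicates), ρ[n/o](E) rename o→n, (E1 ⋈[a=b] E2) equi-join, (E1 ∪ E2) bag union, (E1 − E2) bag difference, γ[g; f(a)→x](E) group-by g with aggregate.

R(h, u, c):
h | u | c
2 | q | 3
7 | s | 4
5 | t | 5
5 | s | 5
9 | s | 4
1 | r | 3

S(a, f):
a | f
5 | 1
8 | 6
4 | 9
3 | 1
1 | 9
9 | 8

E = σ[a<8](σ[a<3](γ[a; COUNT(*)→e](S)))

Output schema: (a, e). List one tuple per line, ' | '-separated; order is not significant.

Subexpression sizes:
  S → 6
  γ[a; COUNT(*)→e](S) → 6
  σ[a<3](γ[a; COUNT(*)→e](S)) → 1
  σ[a<8](σ[a<3](γ[a; COUNT(*)→e](S))) → 1

== RESULT ==
a | e
1 | 1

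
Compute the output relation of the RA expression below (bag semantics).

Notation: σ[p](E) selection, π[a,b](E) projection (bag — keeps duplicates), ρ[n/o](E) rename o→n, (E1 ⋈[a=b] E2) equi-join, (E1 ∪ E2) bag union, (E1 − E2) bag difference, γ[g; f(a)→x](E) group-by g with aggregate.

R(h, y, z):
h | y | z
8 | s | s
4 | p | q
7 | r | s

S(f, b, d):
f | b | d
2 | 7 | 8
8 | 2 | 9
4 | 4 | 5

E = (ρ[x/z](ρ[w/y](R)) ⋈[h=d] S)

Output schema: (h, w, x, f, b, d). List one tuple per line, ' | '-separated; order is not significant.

Stepwise |·|:
  R → 3
  ρ[w/y](R) → 3
  ρ[x/z](ρ[w/y](R)) → 3
  S → 3
  (ρ[x/z](ρ[w/y](R)) ⋈[h=d] S) → 1

== RESULT ==
h | w | x | f | b | d
8 | s | s | 2 | 7 | 8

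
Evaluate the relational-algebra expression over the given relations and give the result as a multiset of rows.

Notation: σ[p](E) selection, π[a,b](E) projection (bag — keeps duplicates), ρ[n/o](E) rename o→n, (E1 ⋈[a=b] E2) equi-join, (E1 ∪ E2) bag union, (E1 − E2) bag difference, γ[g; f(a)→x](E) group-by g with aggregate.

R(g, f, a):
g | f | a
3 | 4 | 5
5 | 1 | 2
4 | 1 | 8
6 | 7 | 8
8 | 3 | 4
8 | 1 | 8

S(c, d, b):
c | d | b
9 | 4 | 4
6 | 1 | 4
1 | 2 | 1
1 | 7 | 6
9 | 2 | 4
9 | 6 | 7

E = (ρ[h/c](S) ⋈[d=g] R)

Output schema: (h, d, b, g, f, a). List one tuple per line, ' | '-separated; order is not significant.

Subexpression sizes:
  S → 6
  ρ[h/c](S) → 6
  R → 6
  (ρ[h/c](S) ⋈[d=g] R) → 2

== RESULT ==
h | d | b | g | f | a
9 | 4 | 4 | 4 | 1 | 8
9 | 6 | 7 | 6 | 7 | 8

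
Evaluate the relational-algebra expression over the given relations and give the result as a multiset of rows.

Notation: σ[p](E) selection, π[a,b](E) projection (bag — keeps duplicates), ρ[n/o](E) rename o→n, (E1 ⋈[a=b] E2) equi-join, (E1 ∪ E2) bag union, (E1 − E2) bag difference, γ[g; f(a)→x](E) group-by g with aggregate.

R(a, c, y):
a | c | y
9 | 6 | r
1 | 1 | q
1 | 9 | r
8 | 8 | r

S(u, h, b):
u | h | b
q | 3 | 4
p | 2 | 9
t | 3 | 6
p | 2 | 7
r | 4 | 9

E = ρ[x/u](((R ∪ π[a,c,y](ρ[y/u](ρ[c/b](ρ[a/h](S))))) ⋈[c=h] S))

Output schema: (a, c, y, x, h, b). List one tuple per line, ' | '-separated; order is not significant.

Subexpression sizes:
  R → 4
  S → 5
  ρ[a/h](S) → 5
  ρ[c/b](ρ[a/h](S)) → 5
  ρ[y/u](ρ[c/b](ρ[a/h](S))) → 5
  π[a,c,y](ρ[y/u](ρ[c/b](ρ[a/h](S)))) → 5
  (R ∪ π[a,c,y](ρ[y/u](ρ[c/b](ρ[a/h](S))))) → 9
  S → 5
  ((R ∪ π[a,c,y](ρ[y/u](ρ[c/b](ρ[a/h](S))))) ⋈[c=h] S) → 1
  ρ[x/u](((R ∪ π[a,c,y](ρ[y/u](ρ[c/b](ρ[a/h](S))))) ⋈[c=h] S)) → 1

== RESULT ==
a | c | y | x | h | b
3 | 4 | q | r | 4 | 9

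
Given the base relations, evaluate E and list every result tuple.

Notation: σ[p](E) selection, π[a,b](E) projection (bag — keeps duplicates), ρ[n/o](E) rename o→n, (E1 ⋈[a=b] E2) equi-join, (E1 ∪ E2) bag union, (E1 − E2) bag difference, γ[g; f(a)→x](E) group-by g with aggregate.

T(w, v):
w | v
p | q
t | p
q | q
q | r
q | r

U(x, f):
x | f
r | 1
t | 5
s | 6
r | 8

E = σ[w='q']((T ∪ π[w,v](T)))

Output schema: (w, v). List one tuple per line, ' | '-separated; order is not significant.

Per-node cardinality:
  T → 5
  T → 5
  π[w,v](T) → 5
  (T ∪ π[w,v](T)) → 10
  σ[w='q']((T ∪ π[w,v](T))) → 6

== RESULT ==
w | v
q | q
q | q
q | r
q | r
q | r
q | r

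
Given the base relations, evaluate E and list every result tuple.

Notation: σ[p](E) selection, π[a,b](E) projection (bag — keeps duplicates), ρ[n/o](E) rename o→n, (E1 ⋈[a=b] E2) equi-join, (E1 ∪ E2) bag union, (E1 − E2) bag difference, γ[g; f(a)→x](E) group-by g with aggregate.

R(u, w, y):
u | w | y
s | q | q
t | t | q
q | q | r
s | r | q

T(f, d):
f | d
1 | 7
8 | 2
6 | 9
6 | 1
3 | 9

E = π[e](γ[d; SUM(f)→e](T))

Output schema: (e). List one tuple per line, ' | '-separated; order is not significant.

Stepwise |·|:
  T → 5
  γ[d; SUM(f)→e](T) → 4
  π[e](γ[d; SUM(f)→e](T)) → 4

== RESULT ==
e
1
6
8
9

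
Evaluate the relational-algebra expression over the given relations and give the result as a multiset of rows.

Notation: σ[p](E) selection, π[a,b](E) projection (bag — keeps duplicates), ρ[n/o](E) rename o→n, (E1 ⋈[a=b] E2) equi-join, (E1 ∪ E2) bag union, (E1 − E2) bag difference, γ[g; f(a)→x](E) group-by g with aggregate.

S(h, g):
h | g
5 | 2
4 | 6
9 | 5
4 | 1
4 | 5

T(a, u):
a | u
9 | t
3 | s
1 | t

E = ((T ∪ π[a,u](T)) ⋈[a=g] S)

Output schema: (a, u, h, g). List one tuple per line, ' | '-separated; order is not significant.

Subexpression sizes:
  T → 3
  T → 3
  π[a,u](T) → 3
  (T ∪ π[a,u](T)) → 6
  S → 5
  ((T ∪ π[a,u](T)) ⋈[a=g] S) → 2

== RESULT ==
a | u | h | g
1 | t | 4 | 1
1 | t | 4 | 1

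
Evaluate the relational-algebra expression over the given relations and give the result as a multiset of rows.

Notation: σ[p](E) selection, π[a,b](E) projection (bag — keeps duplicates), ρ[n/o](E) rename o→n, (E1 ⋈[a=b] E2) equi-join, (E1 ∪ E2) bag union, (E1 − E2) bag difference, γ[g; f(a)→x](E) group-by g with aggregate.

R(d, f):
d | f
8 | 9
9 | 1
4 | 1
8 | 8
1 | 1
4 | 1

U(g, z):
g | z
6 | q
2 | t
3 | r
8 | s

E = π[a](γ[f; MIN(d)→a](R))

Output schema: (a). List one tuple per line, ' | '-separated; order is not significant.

Stepwise |·|:
  R → 6
  γ[f; MIN(d)→a](R) → 3
  π[a](γ[f; MIN(d)→a](R)) → 3

== RESULT ==
a
1
8
8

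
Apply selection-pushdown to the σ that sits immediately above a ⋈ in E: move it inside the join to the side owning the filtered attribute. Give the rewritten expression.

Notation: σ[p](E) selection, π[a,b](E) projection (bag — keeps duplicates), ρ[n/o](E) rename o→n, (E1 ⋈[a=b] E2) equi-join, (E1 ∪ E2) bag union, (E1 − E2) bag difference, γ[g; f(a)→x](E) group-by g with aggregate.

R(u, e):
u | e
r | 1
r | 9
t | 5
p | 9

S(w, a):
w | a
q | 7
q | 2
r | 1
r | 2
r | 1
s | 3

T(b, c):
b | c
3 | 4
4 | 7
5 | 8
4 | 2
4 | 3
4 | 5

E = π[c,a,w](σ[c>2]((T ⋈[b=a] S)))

σ filters on c, owned by the left side.
E' = π[c,a,w]((σ[c>2](T) ⋈[b=a] S))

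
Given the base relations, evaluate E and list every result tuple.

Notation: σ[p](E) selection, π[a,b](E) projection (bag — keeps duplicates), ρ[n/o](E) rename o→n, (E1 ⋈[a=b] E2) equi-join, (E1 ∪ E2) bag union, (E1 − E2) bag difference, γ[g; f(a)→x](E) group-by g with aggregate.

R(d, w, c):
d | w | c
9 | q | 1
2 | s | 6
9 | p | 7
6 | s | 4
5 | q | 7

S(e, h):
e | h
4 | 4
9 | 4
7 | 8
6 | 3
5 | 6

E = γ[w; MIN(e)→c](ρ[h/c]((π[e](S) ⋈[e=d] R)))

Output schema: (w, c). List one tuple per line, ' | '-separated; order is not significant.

Per-node cardinality:
  S → 5
  π[e](S) → 5
  R → 5
  (π[e](S) ⋈[e=d] R) → 4
  ρ[h/c]((π[e](S) ⋈[e=d] R)) → 4
  γ[w; MIN(e)→c](ρ[h/c]((π[e](S) ⋈[e=d] R))) → 3

== RESULT ==
w | c
p | 9
q | 5
s | 6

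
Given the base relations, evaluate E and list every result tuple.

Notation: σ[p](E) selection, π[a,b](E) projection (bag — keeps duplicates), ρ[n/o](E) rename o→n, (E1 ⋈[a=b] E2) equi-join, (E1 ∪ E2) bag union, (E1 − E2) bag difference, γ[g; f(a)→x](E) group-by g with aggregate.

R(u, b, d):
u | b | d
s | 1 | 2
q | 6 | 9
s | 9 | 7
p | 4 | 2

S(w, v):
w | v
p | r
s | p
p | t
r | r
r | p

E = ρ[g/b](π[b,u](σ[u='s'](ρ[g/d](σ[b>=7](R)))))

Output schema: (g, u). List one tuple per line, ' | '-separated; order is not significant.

Subexpression sizes:
  R → 4
  σ[b>=7](R) → 1
  ρ[g/d](σ[b>=7](R)) → 1
  σ[u='s'](ρ[g/d](σ[b>=7](R))) → 1
  π[b,u](σ[u='s'](ρ[g/d](σ[b>=7](R)))) → 1
  ρ[g/b](π[b,u](σ[u='s'](ρ[g/d](σ[b>=7](R))))) → 1

== RESULT ==
g | u
9 | s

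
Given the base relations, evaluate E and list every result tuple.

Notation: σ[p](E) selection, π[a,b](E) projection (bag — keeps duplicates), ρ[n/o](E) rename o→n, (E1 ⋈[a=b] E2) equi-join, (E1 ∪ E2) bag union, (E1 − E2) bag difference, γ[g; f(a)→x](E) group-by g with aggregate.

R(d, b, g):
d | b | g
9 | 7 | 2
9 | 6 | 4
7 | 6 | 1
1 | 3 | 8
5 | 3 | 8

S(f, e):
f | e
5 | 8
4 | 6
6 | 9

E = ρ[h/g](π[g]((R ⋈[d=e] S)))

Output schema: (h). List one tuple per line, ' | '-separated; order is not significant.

Subexpression sizes:
  R → 5
  S → 3
  (R ⋈[d=e] S) → 2
  π[g]((R ⋈[d=e] S)) → 2
  ρ[h/g](π[g]((R ⋈[d=e] S))) → 2

== RESULT ==
h
2
4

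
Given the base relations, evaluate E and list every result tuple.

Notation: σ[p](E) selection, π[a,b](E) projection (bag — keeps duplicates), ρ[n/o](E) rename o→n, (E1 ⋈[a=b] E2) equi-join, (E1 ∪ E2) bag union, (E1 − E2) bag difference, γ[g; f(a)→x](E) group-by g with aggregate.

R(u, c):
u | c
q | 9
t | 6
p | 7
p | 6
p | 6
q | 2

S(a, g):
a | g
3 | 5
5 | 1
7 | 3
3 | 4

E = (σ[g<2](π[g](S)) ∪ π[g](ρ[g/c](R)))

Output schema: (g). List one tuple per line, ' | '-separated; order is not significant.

Row counts bottom-up:
  S → 4
  π[g](S) → 4
  σ[g<2](π[g](S)) → 1
  R → 6
  ρ[g/c](R) → 6
  π[g](ρ[g/c](R)) → 6
  (σ[g<2](π[g](S)) ∪ π[g](ρ[g/c](R))) → 7

== RESULT ==
g
1
2
6
6
6
7
9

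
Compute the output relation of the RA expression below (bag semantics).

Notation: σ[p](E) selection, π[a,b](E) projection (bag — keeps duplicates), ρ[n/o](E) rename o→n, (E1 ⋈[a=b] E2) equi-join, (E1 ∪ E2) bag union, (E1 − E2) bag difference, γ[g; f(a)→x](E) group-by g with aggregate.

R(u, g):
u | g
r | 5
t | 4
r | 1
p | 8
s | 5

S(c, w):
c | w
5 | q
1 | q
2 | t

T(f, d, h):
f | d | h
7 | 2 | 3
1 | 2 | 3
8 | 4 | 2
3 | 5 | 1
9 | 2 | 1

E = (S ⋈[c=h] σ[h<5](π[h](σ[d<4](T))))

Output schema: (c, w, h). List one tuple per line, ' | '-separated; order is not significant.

Subexpression sizes:
  S → 3
  T → 5
  σ[d<4](T) → 3
  π[h](σ[d<4](T)) → 3
  σ[h<5](π[h](σ[d<4](T))) → 3
  (S ⋈[c=h] σ[h<5](π[h](σ[d<4](T)))) → 1

== RESULT ==
c | w | h
1 | q | 1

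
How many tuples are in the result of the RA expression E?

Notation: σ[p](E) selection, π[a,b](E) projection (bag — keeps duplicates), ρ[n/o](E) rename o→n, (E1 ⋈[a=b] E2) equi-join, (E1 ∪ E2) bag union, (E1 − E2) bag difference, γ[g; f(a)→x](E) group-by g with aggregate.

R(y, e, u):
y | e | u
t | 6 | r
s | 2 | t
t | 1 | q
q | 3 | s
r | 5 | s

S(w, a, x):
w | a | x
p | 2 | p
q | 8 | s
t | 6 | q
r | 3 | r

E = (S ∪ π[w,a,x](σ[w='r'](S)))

Per-node cardinality:
  S → 4
  S → 4
  σ[w='r'](S) → 1
  π[w,a,x](σ[w='r'](S)) → 1
  (S ∪ π[w,a,x](σ[w='r'](S))) → 5

|E| = 5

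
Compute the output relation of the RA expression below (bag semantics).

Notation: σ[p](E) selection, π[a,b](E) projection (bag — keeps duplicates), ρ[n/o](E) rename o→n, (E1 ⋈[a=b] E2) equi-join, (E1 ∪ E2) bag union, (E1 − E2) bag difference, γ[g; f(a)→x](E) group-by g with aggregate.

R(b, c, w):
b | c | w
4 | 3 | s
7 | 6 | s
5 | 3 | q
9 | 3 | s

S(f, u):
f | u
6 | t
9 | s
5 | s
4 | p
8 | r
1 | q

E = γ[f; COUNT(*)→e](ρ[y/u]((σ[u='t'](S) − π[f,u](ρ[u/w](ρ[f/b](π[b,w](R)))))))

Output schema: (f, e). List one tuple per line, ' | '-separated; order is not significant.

Row counts bottom-up:
  S → 6
  σ[u='t'](S) → 1
  R → 4
  π[b,w](R) → 4
  ρ[f/b](π[b,w](R)) → 4
  ρ[u/w](ρ[f/b](π[b,w](R))) → 4
  π[f,u](ρ[u/w](ρ[f/b](π[b,w](R)))) → 4
  (σ[u='t'](S) − π[f,u](ρ[u/w](ρ[f/b](π[b,w](R))))) → 1
  ρ[y/u]((σ[u='t'](S) − π[f,u](ρ[u/w](ρ[f/b](π[b,w](R)))))) → 1
  γ[f; COUNT(*)→e](ρ[y/u]((σ[u='t'](S) − π[f,u](ρ[u/w](ρ[f/b](π[b,w](R))))))) → 1

== RESULT ==
f | e
6 | 1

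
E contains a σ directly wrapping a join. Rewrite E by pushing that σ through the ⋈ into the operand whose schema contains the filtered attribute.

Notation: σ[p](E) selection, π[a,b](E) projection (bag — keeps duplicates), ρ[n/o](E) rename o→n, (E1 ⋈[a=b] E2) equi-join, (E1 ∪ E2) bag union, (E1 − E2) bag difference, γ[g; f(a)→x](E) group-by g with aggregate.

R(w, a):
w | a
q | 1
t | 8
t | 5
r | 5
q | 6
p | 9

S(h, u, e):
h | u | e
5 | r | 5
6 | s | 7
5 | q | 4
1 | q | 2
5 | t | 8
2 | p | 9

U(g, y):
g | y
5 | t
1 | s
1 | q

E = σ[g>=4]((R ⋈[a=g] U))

σ filters on g, owned by the right side.
E' = (R ⋈[a=g] σ[g>=4](U))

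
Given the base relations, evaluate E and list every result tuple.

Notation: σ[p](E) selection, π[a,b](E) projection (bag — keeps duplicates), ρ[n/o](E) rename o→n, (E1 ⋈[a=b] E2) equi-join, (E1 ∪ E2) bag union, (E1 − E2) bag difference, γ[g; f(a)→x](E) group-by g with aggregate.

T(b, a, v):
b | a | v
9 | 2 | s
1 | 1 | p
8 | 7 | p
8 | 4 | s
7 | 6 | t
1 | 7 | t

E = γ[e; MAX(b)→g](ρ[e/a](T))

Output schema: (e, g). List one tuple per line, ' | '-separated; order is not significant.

Stepwise |·|:
  T → 6
  ρ[e/a](T) → 6
  γ[e; MAX(b)→g](ρ[e/a](T)) → 5

== RESULT ==
e | g
1 | 1
2 | 9
4 | 8
6 | 7
7 | 8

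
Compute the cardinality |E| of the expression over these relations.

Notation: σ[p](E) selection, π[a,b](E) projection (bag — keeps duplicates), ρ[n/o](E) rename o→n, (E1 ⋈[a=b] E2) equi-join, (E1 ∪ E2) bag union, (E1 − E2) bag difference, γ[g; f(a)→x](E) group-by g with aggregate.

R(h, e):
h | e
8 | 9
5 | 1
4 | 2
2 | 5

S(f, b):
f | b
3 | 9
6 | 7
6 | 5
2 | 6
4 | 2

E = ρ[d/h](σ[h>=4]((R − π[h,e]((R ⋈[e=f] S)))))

Subexpression sizes:
  R → 4
  R → 4
  S → 5
  (R ⋈[e=f] S) → 1
  π[h,e]((R ⋈[e=f] S)) → 1
  (R − π[h,e]((R ⋈[e=f] S))) → 3
  σ[h>=4]((R − π[h,e]((R ⋈[e=f] S)))) → 2
  ρ[d/h](σ[h>=4]((R − π[h,e]((R ⋈[e=f] S))))) → 2

|E| = 2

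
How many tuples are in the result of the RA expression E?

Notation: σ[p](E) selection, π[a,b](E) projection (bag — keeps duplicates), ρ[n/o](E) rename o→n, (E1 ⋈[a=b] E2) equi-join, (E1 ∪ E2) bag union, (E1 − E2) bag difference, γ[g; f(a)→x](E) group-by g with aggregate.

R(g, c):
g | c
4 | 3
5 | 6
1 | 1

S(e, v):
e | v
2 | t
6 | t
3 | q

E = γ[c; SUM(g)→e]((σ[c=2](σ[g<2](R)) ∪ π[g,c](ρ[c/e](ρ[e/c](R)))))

Per-node cardinality:
  R → 3
  σ[g<2](R) → 1
  σ[c=2](σ[g<2](R)) → 0
  R → 3
  ρ[e/c](R) → 3
  ρ[c/e](ρ[e/c](R)) → 3
  π[g,c](ρ[c/e](ρ[e/c](R))) → 3
  (σ[c=2](σ[g<2](R)) ∪ π[g,c](ρ[c/e](ρ[e/c](R)))) → 3
  γ[c; SUM(g)→e]((σ[c=2](σ[g<2](R)) ∪ π[g,c](ρ[c/e](ρ[e/c](R))))) → 3

|E| = 3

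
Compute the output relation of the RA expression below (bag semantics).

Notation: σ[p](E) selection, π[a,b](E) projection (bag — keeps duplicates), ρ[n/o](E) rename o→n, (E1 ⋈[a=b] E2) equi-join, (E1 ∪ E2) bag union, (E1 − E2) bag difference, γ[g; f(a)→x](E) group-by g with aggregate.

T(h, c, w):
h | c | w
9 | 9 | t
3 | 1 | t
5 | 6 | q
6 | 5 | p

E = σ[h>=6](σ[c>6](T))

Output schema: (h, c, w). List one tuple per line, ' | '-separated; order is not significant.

Row counts bottom-up:
  T → 4
  σ[c>6](T) → 1
  σ[h>=6](σ[c>6](T)) → 1

== RESULT ==
h | c | w
9 | 9 | t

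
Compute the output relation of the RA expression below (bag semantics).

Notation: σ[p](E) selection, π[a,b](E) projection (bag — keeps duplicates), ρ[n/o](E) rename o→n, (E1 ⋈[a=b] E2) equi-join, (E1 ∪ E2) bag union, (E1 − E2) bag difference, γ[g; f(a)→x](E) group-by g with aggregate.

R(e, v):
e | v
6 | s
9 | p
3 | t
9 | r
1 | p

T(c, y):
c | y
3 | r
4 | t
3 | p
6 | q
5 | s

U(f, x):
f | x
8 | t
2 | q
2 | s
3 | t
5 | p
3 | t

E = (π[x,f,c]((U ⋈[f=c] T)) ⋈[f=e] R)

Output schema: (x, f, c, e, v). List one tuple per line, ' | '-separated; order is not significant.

Subexpression sizes:
  U → 6
  T → 5
  (U ⋈[f=c] T) → 5
  π[x,f,c]((U ⋈[f=c] T)) → 5
  R → 5
  (π[x,f,c]((U ⋈[f=c] T)) ⋈[f=e] R) → 4

== RESULT ==
x | f | c | e | v
t | 3 | 3 | 3 | t
t | 3 | 3 | 3 | t
t | 3 | 3 | 3 | t
t | 3 | 3 | 3 | t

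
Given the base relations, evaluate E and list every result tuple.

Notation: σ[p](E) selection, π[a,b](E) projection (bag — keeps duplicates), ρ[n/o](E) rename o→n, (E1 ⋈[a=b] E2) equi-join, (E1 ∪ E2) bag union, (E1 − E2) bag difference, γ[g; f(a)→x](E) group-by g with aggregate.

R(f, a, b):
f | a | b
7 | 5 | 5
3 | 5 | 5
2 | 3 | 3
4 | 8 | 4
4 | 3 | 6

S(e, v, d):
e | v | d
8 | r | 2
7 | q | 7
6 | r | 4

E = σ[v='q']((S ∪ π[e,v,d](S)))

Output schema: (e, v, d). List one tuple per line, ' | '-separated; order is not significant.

Per-node cardinality:
  S → 3
  S → 3
  π[e,v,d](S) → 3
  (S ∪ π[e,v,d](S)) → 6
  σ[v='q']((S ∪ π[e,v,d](S))) → 2

== RESULT ==
e | v | d
7 | q | 7
7 | q | 7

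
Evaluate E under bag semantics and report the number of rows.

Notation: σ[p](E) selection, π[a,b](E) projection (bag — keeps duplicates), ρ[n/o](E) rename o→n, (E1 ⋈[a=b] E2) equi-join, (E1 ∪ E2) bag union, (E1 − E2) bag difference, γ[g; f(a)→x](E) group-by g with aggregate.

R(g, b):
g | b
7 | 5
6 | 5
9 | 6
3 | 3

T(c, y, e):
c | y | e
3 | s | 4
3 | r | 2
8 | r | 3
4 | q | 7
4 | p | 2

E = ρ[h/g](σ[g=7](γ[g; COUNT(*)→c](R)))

Row counts bottom-up:
  R → 4
  γ[g; COUNT(*)→c](R) → 4
  σ[g=7](γ[g; COUNT(*)→c](R)) → 1
  ρ[h/g](σ[g=7](γ[g; COUNT(*)→c](R))) → 1

|E| = 1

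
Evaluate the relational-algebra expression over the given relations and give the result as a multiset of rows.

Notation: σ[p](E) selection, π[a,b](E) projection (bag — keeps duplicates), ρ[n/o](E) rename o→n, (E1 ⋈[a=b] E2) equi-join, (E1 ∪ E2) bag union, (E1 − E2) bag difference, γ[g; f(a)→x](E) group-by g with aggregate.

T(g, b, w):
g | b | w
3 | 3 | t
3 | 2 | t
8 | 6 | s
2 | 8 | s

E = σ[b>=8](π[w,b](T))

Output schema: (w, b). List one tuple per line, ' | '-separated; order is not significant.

Row counts bottom-up:
  T → 4
  π[w,b](T) → 4
  σ[b>=8](π[w,b](T)) → 1

== RESULT ==
w | b
s | 8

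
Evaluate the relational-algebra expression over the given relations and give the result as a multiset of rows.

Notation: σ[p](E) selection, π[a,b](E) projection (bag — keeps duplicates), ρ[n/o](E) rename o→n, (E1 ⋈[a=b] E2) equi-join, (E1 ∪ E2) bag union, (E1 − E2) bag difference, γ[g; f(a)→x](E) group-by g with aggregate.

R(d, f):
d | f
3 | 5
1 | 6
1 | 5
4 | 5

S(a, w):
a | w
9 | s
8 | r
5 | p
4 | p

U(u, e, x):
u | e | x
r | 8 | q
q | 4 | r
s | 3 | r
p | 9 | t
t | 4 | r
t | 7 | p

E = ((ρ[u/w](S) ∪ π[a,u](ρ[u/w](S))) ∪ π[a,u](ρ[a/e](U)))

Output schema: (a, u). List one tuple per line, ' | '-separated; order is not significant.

Per-node cardinality:
  S → 4
  ρ[u/w](S) → 4
  S → 4
  ρ[u/w](S) → 4
  π[a,u](ρ[u/w](S)) → 4
  (ρ[u/w](S) ∪ π[a,u](ρ[u/w](S))) → 8
  U → 6
  ρ[a/e](U) → 6
  π[a,u](ρ[a/e](U)) → 6
  ((ρ[u/w](S) ∪ π[a,u](ρ[u/w](S))) ∪ π[a,u](ρ[a/e](U))) → 14

== RESULT ==
a | u
3 | s
4 | p
4 | p
4 | q
4 | t
5 | p
5 | p
7 | t
8 | r
8 | r
8 | r
9 | p
9 | s
9 | s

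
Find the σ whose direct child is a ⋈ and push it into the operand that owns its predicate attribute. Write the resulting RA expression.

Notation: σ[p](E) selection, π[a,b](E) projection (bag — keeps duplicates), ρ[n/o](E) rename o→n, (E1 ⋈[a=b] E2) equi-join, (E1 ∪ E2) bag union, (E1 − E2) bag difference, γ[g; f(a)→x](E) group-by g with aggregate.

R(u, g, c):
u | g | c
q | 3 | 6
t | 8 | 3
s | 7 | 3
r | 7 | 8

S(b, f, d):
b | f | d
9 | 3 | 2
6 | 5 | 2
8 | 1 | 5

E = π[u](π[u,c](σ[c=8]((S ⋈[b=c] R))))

σ filters on c, owned by the right side.
E' = π[u](π[u,c]((S ⋈[b=c] σ[c=8](R))))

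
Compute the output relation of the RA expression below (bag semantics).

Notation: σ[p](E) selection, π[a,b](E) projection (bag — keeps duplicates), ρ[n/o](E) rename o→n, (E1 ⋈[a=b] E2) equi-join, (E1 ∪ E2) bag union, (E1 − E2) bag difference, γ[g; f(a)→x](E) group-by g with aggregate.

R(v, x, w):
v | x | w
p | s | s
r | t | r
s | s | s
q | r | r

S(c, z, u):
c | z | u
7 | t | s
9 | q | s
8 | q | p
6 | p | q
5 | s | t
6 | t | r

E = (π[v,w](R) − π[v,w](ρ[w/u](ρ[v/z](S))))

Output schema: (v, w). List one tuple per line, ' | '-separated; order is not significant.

Stepwise |·|:
  R → 4
  π[v,w](R) → 4
  S → 6
  ρ[v/z](S) → 6
  ρ[w/u](ρ[v/z](S)) → 6
  π[v,w](ρ[w/u](ρ[v/z](S))) → 6
  (π[v,w](R) − π[v,w](ρ[w/u](ρ[v/z](S)))) → 4

== RESULT ==
v | w
p | s
q | r
r | r
s | s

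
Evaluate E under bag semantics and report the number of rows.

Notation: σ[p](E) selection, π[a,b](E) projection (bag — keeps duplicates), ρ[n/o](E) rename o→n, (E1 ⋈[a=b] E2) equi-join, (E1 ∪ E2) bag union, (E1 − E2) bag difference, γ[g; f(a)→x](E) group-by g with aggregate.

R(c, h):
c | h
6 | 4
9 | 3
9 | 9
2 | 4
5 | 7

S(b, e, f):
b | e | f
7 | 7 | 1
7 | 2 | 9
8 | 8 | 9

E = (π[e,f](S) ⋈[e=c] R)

Subexpression sizes:
  S → 3
  π[e,f](S) → 3
  R → 5
  (π[e,f](S) ⋈[e=c] R) → 1

|E| = 1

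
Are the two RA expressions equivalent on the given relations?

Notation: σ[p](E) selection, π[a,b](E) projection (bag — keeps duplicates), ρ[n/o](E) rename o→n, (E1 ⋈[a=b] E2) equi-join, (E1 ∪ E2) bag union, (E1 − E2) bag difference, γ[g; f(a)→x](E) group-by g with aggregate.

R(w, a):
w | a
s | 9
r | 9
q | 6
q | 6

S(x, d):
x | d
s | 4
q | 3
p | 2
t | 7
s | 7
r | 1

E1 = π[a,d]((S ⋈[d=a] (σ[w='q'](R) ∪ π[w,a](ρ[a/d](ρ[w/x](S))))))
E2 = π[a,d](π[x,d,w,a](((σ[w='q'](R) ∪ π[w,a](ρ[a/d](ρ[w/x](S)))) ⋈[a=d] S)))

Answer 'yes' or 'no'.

E1 subexpression sizes:
  S → 6
  R → 4
  σ[w='q'](R) → 2
  S → 6
  ρ[w/x](S) → 6
  ρ[a/d](ρ[w/x](S)) → 6
  π[w,a](ρ[a/d](ρ[w/x](S))) → 6
  (σ[w='q'](R) ∪ π[w,a](ρ[a/d](ρ[w/x](S)))) → 8
  (S ⋈[d=a] (σ[w='q'](R) ∪ π[w,a](ρ[a/d](ρ[w/x](S))))) → 8
  π[a,d]((S ⋈[d=a] (σ[w='q'](R) ∪ π[w,a](ρ[a/d](ρ[w/x](S)))))) → 8
E2 subexpression sizes:
  R → 4
  σ[w='q'](R) → 2
  S → 6
  ρ[w/x](S) → 6
  ρ[a/d](ρ[w/x](S)) → 6
  π[w,a](ρ[a/d](ρ[w/x](S))) → 6
  (σ[w='q'](R) ∪ π[w,a](ρ[a/d](ρ[w/x](S)))) → 8
  S → 6
  ((σ[w='q'](R) ∪ π[w,a](ρ[a/d](ρ[w/x](S)))) ⋈[a=d] S) → 8
  π[x,d,w,a](((σ[w='q'](R) ∪ π[w,a](ρ[a/d](ρ[w/x](S)))) ⋈[a=d] S)) → 8
  π[a,d](π[x,d,w,a](((σ[w='q'](R) ∪ π[w,a](ρ[a/d](ρ[w/x](S)))) ⋈[a=d] S))) → 8

E1 and E2 produce the same multiset:
a | d
1 | 1
2 | 2
3 | 3
4 | 4
7 | 7
7 | 7
7 | 7
7 | 7

yes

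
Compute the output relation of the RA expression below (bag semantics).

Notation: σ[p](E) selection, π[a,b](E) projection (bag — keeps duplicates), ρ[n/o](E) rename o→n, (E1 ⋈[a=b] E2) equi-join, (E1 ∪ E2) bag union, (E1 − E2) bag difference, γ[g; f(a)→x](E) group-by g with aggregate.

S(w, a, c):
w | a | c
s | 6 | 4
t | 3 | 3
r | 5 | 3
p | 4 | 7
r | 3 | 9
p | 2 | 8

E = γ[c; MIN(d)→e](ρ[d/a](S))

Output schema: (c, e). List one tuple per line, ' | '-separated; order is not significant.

Row counts bottom-up:
  S → 6
  ρ[d/a](S) → 6
  γ[c; MIN(d)→e](ρ[d/a](S)) → 5

== RESULT ==
c | e
3 | 3
4 | 6
7 | 4
8 | 2
9 | 3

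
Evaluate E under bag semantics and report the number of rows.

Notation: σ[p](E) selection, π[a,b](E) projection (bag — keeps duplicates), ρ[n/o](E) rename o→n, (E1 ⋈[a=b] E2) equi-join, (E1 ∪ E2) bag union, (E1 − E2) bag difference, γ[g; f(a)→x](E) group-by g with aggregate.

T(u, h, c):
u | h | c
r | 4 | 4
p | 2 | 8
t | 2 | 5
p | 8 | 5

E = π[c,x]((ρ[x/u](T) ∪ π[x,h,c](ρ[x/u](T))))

Per-node cardinality:
  T → 4
  ρ[x/u](T) → 4
  T → 4
  ρ[x/u](T) → 4
  π[x,h,c](ρ[x/u](T)) → 4
  (ρ[x/u](T) ∪ π[x,h,c](ρ[x/u](T))) → 8
  π[c,x]((ρ[x/u](T) ∪ π[x,h,c](ρ[x/u](T)))) → 8

|E| = 8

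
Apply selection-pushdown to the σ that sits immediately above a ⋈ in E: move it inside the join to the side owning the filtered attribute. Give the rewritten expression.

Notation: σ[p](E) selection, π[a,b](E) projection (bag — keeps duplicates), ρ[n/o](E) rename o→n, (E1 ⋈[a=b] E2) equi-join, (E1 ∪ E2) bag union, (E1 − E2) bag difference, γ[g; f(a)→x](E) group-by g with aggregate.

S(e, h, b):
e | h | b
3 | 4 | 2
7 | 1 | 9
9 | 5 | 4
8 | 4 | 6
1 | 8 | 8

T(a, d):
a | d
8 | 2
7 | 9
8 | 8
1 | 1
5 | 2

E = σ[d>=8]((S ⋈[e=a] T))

σ filters on d, owned by the right side.
E' = (S ⋈[e=a] σ[d>=8](T))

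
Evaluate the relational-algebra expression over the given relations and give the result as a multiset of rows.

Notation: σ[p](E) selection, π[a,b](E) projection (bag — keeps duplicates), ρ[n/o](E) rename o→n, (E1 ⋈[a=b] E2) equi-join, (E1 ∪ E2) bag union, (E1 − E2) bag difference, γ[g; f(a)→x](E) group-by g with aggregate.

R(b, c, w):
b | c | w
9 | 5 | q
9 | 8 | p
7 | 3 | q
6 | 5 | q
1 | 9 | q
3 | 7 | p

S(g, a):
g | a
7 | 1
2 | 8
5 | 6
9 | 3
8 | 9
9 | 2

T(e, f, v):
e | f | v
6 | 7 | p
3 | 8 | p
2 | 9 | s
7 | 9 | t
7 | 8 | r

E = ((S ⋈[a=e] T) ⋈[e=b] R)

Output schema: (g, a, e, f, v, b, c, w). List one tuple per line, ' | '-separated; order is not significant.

Subexpression sizes:
  S → 6
  T → 5
  (S ⋈[a=e] T) → 3
  R → 6
  ((S ⋈[a=e] T) ⋈[e=b] R) → 2

== RESULT ==
g | a | e | f | v | b | c | w
5 | 6 | 6 | 7 | p | 6 | 5 | q
9 | 3 | 3 | 8 | p | 3 | 7 | p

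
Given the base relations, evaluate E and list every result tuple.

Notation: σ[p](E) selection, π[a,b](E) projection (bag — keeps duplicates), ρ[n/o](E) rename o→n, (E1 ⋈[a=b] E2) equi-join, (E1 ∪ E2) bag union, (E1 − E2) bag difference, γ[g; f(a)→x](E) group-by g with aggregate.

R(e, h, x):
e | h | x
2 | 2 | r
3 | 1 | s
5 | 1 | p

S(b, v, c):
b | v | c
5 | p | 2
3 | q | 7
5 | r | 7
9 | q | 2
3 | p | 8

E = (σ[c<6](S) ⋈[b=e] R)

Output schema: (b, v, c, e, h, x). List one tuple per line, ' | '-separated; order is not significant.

Row counts bottom-up:
  S → 5
  σ[c<6](S) → 2
  R → 3
  (σ[c<6](S) ⋈[b=e] R) → 1

== RESULT ==
b | v | c | e | h | x
5 | p | 2 | 5 | 1 | p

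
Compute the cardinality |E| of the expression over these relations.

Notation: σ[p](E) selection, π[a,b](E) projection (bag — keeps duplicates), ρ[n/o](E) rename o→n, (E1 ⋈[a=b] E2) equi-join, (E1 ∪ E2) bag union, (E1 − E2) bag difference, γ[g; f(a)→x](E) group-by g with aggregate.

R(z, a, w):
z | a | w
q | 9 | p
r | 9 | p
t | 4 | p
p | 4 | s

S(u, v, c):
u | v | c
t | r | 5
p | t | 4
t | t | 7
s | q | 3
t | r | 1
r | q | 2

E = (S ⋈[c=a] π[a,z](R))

Stepwise |·|:
  S → 6
  R → 4
  π[a,z](R) → 4
  (S ⋈[c=a] π[a,z](R)) → 2

|E| = 2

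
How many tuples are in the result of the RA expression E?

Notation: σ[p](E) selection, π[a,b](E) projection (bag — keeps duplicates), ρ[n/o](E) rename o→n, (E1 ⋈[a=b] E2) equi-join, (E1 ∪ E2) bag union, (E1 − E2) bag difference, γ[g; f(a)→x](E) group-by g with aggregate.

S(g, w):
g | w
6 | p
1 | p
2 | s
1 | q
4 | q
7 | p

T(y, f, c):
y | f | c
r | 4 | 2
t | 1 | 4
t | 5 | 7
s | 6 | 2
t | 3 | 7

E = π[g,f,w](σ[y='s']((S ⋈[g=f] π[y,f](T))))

Subexpression sizes:
  S → 6
  T → 5
  π[y,f](T) → 5
  (S ⋈[g=f] π[y,f](T)) → 4
  σ[y='s']((S ⋈[g=f] π[y,f](T))) → 1
  π[g,f,w](σ[y='s']((S ⋈[g=f] π[y,f](T)))) → 1

|E| = 1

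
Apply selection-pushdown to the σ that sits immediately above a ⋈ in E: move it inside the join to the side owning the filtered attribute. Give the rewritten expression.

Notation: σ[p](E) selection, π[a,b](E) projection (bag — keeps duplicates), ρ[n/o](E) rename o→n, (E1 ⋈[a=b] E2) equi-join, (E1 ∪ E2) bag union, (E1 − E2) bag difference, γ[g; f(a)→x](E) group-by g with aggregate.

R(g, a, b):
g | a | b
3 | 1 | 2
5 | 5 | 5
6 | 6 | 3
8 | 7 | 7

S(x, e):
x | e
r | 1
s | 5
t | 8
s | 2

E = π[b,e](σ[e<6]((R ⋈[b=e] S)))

σ filters on e, owned by the right side.
E' = π[b,e]((R ⋈[b=e] σ[e<6](S)))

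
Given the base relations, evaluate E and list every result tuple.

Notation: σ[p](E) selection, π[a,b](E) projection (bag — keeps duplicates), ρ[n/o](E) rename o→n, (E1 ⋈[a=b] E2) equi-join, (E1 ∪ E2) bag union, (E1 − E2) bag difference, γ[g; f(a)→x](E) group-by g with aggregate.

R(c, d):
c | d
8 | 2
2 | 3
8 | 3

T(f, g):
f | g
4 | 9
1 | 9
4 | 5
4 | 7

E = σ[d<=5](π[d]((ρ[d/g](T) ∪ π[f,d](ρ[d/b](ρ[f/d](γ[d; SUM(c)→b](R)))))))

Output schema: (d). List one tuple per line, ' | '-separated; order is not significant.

Subexpression sizes:
  T → 4
  ρ[d/g](T) → 4
  R → 3
  γ[d; SUM(c)→b](R) → 2
  ρ[f/d](γ[d; SUM(c)→b](R)) → 2
  ρ[d/b](ρ[f/d](γ[d; SUM(c)→b](R))) → 2
  π[f,d](ρ[d/b](ρ[f/d](γ[d; SUM(c)→b](R)))) → 2
  (ρ[d/g](T) ∪ π[f,d](ρ[d/b](ρ[f/d](γ[d; SUM(c)→b](R))))) → 6
  π[d]((ρ[d/g](T) ∪ π[f,d](ρ[d/b](ρ[f/d](γ[d; SUM(c)→b](R)))))) → 6
  σ[d<=5](π[d]((ρ[d/g](T) ∪ π[f,d](ρ[d/b](ρ[f/d](γ[d; SUM(c)→b](R))))))) → 1

== RESULT ==
d
5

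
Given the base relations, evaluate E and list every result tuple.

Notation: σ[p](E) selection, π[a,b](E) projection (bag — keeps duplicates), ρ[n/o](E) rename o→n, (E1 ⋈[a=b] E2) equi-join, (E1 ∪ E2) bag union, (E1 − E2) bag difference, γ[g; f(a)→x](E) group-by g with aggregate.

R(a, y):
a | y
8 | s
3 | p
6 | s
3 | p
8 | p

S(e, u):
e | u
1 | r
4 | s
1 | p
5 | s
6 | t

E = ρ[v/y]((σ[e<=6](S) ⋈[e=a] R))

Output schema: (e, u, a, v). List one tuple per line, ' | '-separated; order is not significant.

Subexpression sizes:
  S → 5
  σ[e<=6](S) → 5
  R → 5
  (σ[e<=6](S) ⋈[e=a] R) → 1
  ρ[v/y]((σ[e<=6](S) ⋈[e=a] R)) → 1

== RESULT ==
e | u | a | v
6 | t | 6 | s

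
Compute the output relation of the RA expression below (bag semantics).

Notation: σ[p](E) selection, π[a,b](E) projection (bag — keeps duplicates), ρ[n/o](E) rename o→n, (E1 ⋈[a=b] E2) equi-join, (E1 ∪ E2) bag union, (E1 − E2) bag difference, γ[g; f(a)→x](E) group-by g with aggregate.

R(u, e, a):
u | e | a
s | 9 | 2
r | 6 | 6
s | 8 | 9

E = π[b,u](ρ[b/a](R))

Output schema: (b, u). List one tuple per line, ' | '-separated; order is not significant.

Stepwise |·|:
  R → 3
  ρ[b/a](R) → 3
  π[b,u](ρ[b/a](R)) → 3

== RESULT ==
b | u
2 | s
6 | r
9 | s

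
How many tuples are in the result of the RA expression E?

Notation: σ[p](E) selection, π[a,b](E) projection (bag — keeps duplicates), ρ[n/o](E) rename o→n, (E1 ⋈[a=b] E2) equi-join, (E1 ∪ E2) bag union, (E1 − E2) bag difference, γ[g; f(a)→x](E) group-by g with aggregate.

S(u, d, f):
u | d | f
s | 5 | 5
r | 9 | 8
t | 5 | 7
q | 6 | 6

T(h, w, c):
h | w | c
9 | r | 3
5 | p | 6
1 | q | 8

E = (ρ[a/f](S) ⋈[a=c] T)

Row counts bottom-up:
  S → 4
  ρ[a/f](S) → 4
  T → 3
  (ρ[a/f](S) ⋈[a=c] T) → 2

|E| = 2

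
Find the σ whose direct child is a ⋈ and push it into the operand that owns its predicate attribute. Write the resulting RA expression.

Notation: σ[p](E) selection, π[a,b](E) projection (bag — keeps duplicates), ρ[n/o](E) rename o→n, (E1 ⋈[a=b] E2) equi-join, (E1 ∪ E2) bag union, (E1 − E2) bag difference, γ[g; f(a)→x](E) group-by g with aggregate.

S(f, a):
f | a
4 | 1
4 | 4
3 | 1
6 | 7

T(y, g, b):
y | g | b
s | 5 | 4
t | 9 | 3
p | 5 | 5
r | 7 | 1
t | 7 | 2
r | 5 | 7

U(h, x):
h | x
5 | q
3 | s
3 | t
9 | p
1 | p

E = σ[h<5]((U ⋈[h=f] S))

σ filters on h, owned by the left side.
E' = (σ[h<5](U) ⋈[h=f] S)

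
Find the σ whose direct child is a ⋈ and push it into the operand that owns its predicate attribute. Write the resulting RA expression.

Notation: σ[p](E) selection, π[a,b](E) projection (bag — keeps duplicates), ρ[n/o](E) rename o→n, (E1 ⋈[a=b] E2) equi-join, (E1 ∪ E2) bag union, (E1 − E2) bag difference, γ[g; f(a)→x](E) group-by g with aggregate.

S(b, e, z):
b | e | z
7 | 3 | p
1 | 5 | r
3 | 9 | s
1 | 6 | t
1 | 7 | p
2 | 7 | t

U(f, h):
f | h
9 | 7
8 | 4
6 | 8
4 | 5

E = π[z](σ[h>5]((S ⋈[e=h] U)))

σ filters on h, owned by the right side.
E' = π[z]((S ⋈[e=h] σ[h>5](U)))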